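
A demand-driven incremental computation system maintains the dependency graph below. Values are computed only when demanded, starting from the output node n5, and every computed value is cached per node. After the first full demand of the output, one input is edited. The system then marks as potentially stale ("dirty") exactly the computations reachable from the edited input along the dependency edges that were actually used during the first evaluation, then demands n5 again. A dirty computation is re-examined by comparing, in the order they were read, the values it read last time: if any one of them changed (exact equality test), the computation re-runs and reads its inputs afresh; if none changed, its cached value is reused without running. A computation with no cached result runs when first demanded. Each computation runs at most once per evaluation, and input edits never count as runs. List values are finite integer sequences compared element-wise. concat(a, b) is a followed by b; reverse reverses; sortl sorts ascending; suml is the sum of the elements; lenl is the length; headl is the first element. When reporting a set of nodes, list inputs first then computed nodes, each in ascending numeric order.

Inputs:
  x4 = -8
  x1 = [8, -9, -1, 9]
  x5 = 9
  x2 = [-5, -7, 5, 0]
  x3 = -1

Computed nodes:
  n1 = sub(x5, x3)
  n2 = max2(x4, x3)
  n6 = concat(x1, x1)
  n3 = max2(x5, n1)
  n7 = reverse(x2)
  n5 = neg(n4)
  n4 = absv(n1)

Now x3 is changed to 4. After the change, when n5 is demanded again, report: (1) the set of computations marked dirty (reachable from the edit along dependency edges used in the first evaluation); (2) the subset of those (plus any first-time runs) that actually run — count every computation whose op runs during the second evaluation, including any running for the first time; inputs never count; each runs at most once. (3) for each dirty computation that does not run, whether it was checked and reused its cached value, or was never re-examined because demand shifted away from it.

Marked dirty: n1, n4, n5.
Computations that run: n1, n4, n5 — 3 in total.
Every dirty computation ran.

First evaluation (everything demanded from the output):
  n1 = sub(9, -1) = 10
  n4 = absv(10) = 10
  n5 = neg(10) = -10

Propagation after the edit:
  n1: runs — x3 -1->4; result 5.
  n4: runs — n1 10->5; result 5.
  n5: runs — n4 10->5; result -5.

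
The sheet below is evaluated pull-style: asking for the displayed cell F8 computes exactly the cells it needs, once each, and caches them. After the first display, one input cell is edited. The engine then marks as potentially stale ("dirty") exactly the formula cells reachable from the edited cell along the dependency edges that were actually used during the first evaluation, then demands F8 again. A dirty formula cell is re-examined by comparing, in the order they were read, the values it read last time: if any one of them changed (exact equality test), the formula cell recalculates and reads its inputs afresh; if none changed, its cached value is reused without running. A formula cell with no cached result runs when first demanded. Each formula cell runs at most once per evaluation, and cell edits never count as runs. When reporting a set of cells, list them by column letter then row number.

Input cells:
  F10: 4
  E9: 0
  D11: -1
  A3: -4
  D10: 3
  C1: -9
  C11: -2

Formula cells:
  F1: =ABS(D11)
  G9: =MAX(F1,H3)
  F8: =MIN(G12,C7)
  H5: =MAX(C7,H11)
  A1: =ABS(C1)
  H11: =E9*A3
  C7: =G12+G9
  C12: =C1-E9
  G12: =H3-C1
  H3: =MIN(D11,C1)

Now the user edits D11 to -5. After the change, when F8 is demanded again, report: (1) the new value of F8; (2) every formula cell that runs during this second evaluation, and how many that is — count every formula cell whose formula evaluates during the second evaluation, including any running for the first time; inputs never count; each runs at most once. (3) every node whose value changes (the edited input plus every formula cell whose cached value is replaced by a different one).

Demanding F8 again yields 0.
5 formula cells run: C7, F1, F8, G9, H3.
The nodes whose values change: C7, D11, F1, G9.
Note where the cutoff bites: G12 is checked, finds nothing changed, and keeps its cache.

First demand of the output computes:
  F1 = ABS(-1) = 1
  H3 = MIN(-1, -9) = -9
  G9 = MAX(1, -9) = 1
  G12 = -9 - -9 = 0
  C7 = 0 + 1 = 1
  F8 = MIN(0, 1) = 0

After the edit, cleaning proceeds:
  F1: a read changed (D11 -1->-5) — executes, giving 5.
  H3: a read changed (D11 -1->-5) — executes, giving -9 — identical to its old value.
  G9: a read changed (F1 1->5) — executes, giving 5.
  G12: dirty, but its reads are unchanged (H3 unchanged, C1 unchanged); cached 0 stands.
  C7: a read changed (G9 1->5) — executes, giving 5.
  F8: a read changed (C7 1->5) — executes, giving 0 — identical to its old value.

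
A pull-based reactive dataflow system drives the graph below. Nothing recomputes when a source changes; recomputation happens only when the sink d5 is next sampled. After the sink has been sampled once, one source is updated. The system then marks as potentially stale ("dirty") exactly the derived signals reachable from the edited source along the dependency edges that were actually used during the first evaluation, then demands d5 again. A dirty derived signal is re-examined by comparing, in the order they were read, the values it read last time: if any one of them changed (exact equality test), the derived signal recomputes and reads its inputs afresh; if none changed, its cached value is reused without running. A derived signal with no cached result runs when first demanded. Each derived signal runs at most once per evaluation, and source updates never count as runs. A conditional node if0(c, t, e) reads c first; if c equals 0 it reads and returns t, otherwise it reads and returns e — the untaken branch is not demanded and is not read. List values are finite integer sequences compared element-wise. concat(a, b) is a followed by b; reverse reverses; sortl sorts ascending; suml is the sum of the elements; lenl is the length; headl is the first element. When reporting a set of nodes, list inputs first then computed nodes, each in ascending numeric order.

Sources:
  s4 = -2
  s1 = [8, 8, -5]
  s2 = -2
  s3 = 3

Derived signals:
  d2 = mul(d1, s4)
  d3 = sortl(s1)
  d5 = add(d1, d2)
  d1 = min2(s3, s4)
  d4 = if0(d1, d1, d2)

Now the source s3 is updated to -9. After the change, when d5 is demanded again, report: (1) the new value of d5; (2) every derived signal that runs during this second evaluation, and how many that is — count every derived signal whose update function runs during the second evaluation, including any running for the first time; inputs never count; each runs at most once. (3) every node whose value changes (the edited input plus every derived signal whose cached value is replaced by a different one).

First evaluation (everything demanded from the output):
  d1 = min2(3, -2) = -2
  d2 = mul(-2, -2) = 4
  d5 = add(-2, 4) = 2

Propagation after the edit:
  d1: runs — s3 3->-9; result -9.
  d2: runs — d1 -2->-9; result 18.
  d5: runs — d1 -2->-9; d2 4->18; result 9.

New value of d5: 9.
Derived signals that run: d1, d2, d5 — 3 in total.
Values that change: s3, d1, d2, d5.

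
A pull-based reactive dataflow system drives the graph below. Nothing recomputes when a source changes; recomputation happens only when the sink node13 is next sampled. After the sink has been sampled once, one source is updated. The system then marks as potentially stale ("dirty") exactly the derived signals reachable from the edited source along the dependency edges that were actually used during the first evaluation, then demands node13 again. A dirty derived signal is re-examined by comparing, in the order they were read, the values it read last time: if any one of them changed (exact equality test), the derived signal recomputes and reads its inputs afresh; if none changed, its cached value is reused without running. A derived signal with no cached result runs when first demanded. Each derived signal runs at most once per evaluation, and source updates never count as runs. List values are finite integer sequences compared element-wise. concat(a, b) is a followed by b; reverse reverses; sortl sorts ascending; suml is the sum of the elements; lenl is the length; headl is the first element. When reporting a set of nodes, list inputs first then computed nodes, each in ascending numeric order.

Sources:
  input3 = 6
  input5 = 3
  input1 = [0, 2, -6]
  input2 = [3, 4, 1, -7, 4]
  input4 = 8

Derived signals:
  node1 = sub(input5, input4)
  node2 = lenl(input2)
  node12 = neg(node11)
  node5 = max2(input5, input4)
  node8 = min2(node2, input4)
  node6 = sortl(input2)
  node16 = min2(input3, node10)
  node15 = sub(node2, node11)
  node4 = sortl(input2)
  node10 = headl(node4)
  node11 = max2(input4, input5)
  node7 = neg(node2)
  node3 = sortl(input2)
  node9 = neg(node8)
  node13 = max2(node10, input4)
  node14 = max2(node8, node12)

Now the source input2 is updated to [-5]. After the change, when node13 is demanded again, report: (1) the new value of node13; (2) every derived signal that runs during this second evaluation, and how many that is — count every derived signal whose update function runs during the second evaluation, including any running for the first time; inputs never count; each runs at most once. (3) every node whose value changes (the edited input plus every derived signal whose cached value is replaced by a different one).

First evaluation (everything demanded from the output):
  node4 = sortl([3, 4, 1, -7, 4]) = [-7, 1, 3, 4, 4]
  node10 = headl([-7, 1, 3, 4, 4]) = -7
  node13 = max2(-7, 8) = 8

Propagation after the edit:
  node4: runs — input2 [3, 4, 1, -7, 4]->[-5]; result [-5].
  node10: runs — node4 [-7, 1, 3, 4, 4]->[-5]; result -5.
  node13: runs — node10 -7->-5; result 8 (same value as before).

New value of node13: 8.
Derived signals that run: node4, node10, node13 — 3 in total.
Values that change: input2, node4, node10.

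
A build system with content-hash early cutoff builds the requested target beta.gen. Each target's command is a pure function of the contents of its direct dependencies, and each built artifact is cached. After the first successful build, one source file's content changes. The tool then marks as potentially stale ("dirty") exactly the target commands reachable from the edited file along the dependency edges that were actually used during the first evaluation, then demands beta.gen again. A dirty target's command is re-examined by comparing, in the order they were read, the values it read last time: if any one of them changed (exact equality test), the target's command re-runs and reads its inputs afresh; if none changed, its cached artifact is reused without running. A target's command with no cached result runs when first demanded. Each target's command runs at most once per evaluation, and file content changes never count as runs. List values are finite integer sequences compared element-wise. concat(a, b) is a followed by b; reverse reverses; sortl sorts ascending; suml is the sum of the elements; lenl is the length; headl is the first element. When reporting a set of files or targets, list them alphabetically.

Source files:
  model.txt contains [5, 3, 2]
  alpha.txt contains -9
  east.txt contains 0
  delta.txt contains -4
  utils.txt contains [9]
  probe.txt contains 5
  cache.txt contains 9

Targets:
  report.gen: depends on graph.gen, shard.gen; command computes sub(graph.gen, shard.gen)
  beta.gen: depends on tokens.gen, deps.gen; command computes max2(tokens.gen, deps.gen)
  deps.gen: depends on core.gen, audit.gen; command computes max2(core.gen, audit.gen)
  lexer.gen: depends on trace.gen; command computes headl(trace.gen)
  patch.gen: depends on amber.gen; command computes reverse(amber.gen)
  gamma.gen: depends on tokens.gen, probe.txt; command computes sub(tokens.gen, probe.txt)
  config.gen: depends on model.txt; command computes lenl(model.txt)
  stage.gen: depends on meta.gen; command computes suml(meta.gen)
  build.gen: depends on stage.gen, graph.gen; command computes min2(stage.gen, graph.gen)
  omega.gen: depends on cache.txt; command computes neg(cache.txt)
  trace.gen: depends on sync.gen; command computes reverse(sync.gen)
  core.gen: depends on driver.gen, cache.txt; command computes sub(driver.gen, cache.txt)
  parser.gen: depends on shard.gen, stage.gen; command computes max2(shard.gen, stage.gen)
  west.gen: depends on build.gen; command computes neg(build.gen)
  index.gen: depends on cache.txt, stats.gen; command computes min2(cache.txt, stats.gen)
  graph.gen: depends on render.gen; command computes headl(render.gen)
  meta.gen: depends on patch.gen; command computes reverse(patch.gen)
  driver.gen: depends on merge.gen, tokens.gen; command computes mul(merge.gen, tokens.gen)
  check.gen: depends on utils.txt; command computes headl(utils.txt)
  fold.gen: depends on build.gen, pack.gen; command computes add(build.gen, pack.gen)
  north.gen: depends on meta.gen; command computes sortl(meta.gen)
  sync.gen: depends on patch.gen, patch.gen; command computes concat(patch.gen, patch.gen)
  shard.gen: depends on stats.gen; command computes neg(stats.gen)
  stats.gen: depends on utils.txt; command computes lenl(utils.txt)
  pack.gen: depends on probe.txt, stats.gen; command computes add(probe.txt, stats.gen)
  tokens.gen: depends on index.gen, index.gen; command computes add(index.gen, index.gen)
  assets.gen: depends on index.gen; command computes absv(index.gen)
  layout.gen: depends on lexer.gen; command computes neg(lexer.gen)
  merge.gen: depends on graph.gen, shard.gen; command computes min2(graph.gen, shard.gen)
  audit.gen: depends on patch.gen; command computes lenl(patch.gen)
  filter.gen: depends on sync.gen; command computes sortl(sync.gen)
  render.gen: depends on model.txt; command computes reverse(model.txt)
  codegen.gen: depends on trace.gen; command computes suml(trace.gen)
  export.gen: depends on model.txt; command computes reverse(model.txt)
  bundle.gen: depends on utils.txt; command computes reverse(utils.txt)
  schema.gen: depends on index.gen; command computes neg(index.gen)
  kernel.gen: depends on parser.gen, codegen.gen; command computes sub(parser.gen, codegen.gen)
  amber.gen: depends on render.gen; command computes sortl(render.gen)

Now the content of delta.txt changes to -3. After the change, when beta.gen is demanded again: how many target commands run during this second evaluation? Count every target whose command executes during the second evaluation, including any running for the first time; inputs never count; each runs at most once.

First evaluation (everything demanded from the output):
  render.gen = reverse([5, 3, 2]) = [2, 3, 5]
  amber.gen = sortl([2, 3, 5]) = [2, 3, 5]
  graph.gen = headl([2, 3, 5]) = 2
  patch.gen = reverse([2, 3, 5]) = [5, 3, 2]
  audit.gen = lenl([5, 3, 2]) = 3
  stats.gen = lenl([9]) = 1
  index.gen = min2(9, 1) = 1
  shard.gen = neg(1) = -1
  merge.gen = min2(2, -1) = -1
  tokens.gen = add(1, 1) = 2
  driver.gen = mul(-1, 2) = -2
  core.gen = sub(-2, 9) = -11
  deps.gen = max2(-11, 3) = 3
  beta.gen = max2(2, 3) = 3

Propagation after the edit:
  delta.txt feeds no computation that the output demands — nothing is marked dirty and nothing runs.

Key observation: delta.txt is never demanded by the output, so the edit triggers no recomputation at all.

Target commands that run: none — 0 in total.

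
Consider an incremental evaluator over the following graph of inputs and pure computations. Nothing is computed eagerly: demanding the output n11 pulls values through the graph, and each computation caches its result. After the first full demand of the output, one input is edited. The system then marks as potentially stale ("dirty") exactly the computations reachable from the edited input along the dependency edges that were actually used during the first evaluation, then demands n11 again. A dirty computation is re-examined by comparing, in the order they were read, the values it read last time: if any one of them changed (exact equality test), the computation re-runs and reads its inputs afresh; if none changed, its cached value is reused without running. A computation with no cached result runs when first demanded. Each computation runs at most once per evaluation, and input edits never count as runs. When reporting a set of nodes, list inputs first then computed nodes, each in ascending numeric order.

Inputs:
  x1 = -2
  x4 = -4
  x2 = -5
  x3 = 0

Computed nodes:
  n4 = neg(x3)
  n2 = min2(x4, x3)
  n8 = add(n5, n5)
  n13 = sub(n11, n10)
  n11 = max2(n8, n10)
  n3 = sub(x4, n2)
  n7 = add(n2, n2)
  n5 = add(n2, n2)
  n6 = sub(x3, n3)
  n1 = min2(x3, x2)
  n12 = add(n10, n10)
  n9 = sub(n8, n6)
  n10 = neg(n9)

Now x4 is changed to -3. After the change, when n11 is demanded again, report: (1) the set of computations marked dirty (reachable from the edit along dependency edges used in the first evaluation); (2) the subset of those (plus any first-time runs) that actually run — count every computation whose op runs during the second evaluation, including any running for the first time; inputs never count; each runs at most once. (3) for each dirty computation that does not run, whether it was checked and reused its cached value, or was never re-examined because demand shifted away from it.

Dirty set: n2, n3, n5, n6, n8, n9, n10, n11.
Run set: n2, n3, n5, n8, n9, n10, n11 (7 run).
Re-examined without running (cache reused): n6.
The important point: at n6 every value read last time is unchanged, so the dirty flag clears without a run.

Initial pass — values computed on the first demand:
  n2 = min2(-4, 0) = -4
  n3 = sub(-4, -4) = 0
  n5 = add(-4, -4) = -8
  n6 = sub(0, 0) = 0
  n8 = add(-8, -8) = -16
  n9 = sub(-16, 0) = -16
  n10 = neg(-16) = 16
  n11 = max2(-16, 16) = 16

Second demand — change propagation:
  n2: re-runs because x4 -4->-3; new result -3.
  n3: re-runs because x4 -4->-3; n2 -4->-3; new result 0 (unchanged).
  n5: re-runs because n2 -4->-3; n2 -4->-3; new result -6.
  n6: re-examined; everything it read last time is the same (x3 unchanged, n3 unchanged) — cache 0 kept, no run.
  n8: re-runs because n5 -8->-6; n5 -8->-6; new result -12.
  n9: re-runs because n8 -16->-12; new result -12.
  n10: re-runs because n9 -16->-12; new result 12.
  n11: re-runs because n8 -16->-12; n10 16->12; new result 12.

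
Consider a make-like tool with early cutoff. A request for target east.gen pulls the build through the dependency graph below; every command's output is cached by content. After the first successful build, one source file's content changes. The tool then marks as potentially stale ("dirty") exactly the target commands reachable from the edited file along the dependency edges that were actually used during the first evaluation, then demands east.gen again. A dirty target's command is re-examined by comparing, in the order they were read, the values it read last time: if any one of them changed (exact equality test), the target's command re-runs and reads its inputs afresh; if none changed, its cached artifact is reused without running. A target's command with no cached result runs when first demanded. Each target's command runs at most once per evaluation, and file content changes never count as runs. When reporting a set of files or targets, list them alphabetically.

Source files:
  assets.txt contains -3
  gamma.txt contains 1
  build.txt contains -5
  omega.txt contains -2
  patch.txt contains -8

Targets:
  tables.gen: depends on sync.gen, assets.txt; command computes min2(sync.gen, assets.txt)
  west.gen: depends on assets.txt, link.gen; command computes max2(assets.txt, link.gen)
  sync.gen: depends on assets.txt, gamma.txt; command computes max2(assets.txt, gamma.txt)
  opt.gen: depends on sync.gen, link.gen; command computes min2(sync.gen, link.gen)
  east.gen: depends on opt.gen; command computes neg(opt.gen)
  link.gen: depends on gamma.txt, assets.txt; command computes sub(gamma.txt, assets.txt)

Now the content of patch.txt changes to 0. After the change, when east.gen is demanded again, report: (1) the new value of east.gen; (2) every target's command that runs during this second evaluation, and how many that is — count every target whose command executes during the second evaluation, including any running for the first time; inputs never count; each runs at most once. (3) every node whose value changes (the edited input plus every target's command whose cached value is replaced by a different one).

Demanding east.gen again yields -1.
0 target commands run: none.
The nodes whose values change: patch.txt.
Note the shortcut — nothing in the graph depends on patch.txt at all, so no recomputation happens.

First demand of the output computes:
  link.gen = sub(1, -3) = 4
  sync.gen = max2(-3, 1) = 1
  opt.gen = min2(1, 4) = 1
  east.gen = neg(1) = -1

After the edit, cleaning proceeds:
  no node depends on patch.txt at all; the second demand re-runs nothing.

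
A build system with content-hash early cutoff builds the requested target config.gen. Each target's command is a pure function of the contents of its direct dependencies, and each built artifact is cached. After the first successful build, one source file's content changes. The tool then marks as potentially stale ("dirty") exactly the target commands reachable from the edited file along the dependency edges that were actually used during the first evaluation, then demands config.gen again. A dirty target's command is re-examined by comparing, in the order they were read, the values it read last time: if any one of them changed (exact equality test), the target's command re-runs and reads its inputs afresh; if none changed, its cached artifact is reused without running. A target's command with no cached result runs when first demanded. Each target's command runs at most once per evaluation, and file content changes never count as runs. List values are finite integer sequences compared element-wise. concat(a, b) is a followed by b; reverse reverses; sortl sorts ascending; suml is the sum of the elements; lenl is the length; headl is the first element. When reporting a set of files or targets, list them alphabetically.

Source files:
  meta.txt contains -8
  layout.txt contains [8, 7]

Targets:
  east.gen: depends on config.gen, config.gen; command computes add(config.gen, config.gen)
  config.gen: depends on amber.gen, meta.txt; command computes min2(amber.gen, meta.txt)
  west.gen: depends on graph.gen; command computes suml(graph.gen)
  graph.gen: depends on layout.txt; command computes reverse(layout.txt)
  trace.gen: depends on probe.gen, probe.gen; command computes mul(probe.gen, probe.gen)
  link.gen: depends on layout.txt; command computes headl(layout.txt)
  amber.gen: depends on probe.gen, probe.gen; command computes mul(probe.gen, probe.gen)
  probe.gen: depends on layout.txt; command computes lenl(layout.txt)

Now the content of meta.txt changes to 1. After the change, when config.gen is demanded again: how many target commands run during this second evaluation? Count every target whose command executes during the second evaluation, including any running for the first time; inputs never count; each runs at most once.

First evaluation (everything demanded from the output):
  probe.gen = lenl([8, 7]) = 2
  amber.gen = mul(2, 2) = 4
  config.gen = min2(4, -8) = -8

Propagation after the edit:
  config.gen: runs — meta.txt -8->1; result 1.

Target commands that run: config.gen — 1 in total.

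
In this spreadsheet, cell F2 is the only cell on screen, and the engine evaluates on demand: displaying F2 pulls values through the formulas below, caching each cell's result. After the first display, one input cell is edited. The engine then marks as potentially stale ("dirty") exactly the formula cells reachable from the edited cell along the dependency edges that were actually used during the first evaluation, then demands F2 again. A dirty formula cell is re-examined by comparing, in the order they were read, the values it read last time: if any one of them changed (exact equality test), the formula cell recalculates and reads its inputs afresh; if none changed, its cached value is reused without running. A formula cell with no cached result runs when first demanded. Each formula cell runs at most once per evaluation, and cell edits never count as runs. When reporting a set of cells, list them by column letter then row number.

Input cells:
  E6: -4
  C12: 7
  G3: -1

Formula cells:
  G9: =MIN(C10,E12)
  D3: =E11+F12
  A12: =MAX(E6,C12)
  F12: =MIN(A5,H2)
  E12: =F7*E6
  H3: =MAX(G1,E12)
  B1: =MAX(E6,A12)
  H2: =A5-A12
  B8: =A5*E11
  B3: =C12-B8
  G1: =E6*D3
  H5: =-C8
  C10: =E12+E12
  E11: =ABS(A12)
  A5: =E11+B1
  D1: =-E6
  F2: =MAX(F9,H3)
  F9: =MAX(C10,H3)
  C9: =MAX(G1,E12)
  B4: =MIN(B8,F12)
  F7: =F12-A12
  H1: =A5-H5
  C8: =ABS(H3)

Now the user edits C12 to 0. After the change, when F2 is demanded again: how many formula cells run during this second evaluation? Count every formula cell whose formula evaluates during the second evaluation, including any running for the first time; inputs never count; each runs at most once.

Run set: A5, A12, B1, D3, E11, F7, F12, G1, H2, H3 (10 run).
The important point: at E12 every value read last time is unchanged, so the dirty flag clears without a run.

Initial pass — values computed on the first demand:
  A12 = MAX(-4, 7) = 7
  B1 = MAX(-4, 7) = 7
  E11 = ABS(7) = 7
  A5 = 7 + 7 = 14
  H2 = 14 - 7 = 7
  F12 = MIN(14, 7) = 7
  D3 = 7 + 7 = 14
  F7 = 7 - 7 = 0
  E12 = 0 * -4 = 0
  C10 = 0 + 0 = 0
  G1 = -4 * 14 = -56
  H3 = MAX(-56, 0) = 0
  F9 = MAX(0, 0) = 0
  F2 = MAX(0, 0) = 0

Second demand — change propagation:
  A12: re-runs because C12 7->0; new result 0.
  B1: re-runs because A12 7->0; new result 0.
  E11: re-runs because A12 7->0; new result 0.
  A5: re-runs because E11 7->0; B1 7->0; new result 0.
  H2: re-runs because A5 14->0; A12 7->0; new result 0.
  F12: re-runs because A5 14->0; H2 7->0; new result 0.
  D3: re-runs because E11 7->0; F12 7->0; new result 0.
  F7: re-runs because F12 7->0; A12 7->0; new result 0 (unchanged).
  E12: re-examined; everything it read last time is the same (F7 unchanged, E6 unchanged) — cache 0 kept, no run.
  C10: re-examined; everything it read last time is the same (E12 unchanged, E12 unchanged) — cache 0 kept, no run.
  G1: re-runs because D3 14->0; new result 0.
  H3: re-runs because G1 -56->0; new result 0 (unchanged).
  F9: re-examined; everything it read last time is the same (C10 unchanged, H3 unchanged) — cache 0 kept, no run.
  F2: re-examined; everything it read last time is the same (F9 unchanged, H3 unchanged) — cache 0 kept, no run.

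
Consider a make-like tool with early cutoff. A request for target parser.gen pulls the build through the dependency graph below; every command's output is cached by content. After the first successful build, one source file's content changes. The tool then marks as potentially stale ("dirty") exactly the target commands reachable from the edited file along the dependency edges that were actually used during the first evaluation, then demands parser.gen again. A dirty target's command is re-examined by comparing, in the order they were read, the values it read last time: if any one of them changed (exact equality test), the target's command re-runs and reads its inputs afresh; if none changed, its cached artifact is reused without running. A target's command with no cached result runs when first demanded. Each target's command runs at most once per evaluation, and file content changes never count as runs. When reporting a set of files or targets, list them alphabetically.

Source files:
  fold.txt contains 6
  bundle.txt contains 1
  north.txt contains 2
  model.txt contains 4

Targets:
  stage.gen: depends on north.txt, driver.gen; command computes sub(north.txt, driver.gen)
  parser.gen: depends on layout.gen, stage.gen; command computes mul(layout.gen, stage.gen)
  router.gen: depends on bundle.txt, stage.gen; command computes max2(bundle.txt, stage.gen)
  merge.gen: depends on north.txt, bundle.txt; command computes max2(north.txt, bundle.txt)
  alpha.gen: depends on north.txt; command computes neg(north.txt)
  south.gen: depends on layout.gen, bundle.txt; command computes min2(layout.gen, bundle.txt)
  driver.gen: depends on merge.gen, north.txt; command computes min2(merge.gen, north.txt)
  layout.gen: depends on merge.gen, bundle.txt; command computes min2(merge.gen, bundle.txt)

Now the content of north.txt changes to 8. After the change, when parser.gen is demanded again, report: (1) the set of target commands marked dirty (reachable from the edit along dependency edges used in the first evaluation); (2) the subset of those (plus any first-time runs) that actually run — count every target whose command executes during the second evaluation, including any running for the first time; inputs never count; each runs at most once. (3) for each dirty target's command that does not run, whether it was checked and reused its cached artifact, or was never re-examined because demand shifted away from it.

First demand of the output computes:
  merge.gen = max2(2, 1) = 2
  driver.gen = min2(2, 2) = 2
  layout.gen = min2(2, 1) = 1
  stage.gen = sub(2, 2) = 0
  parser.gen = mul(1, 0) = 0

After the edit, cleaning proceeds:
  merge.gen: a read changed (north.txt 2->8) — executes, giving 8.
  driver.gen: a read changed (merge.gen 2->8; north.txt 2->8) — executes, giving 8.
  layout.gen: a read changed (merge.gen 2->8) — executes, giving 1 — identical to its old value.
  stage.gen: a read changed (north.txt 2->8; driver.gen 2->8) — executes, giving 0 — identical to its old value.
  parser.gen: dirty, but its reads are unchanged (layout.gen unchanged, stage.gen unchanged); cached 0 stands.

Note where the cutoff bites: parser.gen is checked, finds nothing changed, and keeps its cache.

The edit dirties: driver.gen, layout.gen, merge.gen, parser.gen, stage.gen.
4 target commands run: driver.gen, layout.gen, merge.gen, stage.gen.
Cache hits after checking: parser.gen.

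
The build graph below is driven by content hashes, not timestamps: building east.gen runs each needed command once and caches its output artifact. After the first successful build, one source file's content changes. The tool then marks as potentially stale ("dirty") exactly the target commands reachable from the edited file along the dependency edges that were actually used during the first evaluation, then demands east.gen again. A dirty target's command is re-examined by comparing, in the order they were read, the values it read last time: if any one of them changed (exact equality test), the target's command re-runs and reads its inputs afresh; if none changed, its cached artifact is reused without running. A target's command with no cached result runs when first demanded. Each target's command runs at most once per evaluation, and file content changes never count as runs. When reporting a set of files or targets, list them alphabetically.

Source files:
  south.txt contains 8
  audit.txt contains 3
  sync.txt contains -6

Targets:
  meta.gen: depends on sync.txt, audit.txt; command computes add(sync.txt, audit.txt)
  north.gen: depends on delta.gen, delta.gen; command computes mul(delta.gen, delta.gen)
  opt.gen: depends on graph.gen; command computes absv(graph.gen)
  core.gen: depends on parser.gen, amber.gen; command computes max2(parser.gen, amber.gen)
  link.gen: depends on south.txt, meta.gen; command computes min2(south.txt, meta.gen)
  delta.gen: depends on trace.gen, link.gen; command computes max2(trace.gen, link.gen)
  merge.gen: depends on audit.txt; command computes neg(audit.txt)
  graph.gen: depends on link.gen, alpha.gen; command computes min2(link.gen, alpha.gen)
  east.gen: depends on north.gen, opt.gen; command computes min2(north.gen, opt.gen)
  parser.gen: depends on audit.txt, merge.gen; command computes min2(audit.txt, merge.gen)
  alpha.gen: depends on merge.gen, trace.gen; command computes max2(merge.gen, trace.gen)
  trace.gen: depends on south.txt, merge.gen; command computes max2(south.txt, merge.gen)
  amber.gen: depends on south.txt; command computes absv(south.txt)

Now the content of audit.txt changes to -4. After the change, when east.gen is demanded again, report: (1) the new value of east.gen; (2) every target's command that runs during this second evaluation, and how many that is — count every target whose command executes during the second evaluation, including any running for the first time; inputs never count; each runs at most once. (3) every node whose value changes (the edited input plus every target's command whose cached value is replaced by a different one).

east.gen now evaluates to 10.
Run set: alpha.gen, delta.gen, east.gen, graph.gen, link.gen, merge.gen, meta.gen, opt.gen, trace.gen (9 run).
Changed values: audit.txt, east.gen, graph.gen, link.gen, merge.gen, meta.gen, opt.gen.
The important point: at north.gen every value read last time is unchanged, so the dirty flag clears without a run.

Initial pass — values computed on the first demand:
  merge.gen = neg(3) = -3
  meta.gen = add(-6, 3) = -3
  link.gen = min2(8, -3) = -3
  trace.gen = max2(8, -3) = 8
  alpha.gen = max2(-3, 8) = 8
  delta.gen = max2(8, -3) = 8
  graph.gen = min2(-3, 8) = -3
  north.gen = mul(8, 8) = 64
  opt.gen = absv(-3) = 3
  east.gen = min2(64, 3) = 3

Second demand — change propagation:
  merge.gen: re-runs because audit.txt 3->-4; new result 4.
  meta.gen: re-runs because audit.txt 3->-4; new result -10.
  link.gen: re-runs because meta.gen -3->-10; new result -10.
  trace.gen: re-runs because merge.gen -3->4; new result 8 (unchanged).
  alpha.gen: re-runs because merge.gen -3->4; new result 8 (unchanged).
  delta.gen: re-runs because link.gen -3->-10; new result 8 (unchanged).
  graph.gen: re-runs because link.gen -3->-10; new result -10.
  north.gen: re-examined; everything it read last time is the same (delta.gen unchanged, delta.gen unchanged) — cache 64 kept, no run.
  opt.gen: re-runs because graph.gen -3->-10; new result 10.
  east.gen: re-runs because opt.gen 3->10; new result 10.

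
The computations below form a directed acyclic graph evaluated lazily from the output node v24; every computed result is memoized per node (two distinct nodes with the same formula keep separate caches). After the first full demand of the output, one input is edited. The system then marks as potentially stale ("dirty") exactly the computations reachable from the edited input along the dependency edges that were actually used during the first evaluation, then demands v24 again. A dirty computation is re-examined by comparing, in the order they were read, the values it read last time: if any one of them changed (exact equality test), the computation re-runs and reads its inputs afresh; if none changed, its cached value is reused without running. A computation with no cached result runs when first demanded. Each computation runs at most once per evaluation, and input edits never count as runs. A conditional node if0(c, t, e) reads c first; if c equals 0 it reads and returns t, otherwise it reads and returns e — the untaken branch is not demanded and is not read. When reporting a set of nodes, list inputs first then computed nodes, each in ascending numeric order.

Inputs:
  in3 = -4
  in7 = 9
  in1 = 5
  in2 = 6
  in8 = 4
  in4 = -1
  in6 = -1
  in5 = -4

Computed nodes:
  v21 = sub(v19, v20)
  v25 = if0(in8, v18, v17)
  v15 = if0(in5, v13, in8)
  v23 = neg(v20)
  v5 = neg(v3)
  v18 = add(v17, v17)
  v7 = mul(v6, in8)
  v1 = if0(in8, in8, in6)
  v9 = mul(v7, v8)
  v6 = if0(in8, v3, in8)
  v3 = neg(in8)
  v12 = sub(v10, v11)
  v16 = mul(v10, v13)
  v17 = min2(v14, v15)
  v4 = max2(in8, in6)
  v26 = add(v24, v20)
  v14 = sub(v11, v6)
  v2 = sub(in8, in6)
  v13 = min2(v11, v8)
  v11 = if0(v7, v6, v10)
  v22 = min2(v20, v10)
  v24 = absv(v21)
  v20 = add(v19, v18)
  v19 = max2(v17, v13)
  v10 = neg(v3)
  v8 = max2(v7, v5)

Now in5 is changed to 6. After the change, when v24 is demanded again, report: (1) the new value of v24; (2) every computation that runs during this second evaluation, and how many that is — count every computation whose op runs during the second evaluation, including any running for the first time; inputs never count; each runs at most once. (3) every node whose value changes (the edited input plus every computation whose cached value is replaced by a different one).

Demanding v24 again yields 0.
1 computations run: v15.
The nodes whose values change: in5.
Note the absorption at v15: it re-runs yet its value is the same, leaving the output's value untouched.

First demand of the output computes:
  v3 = neg(4) = -4
  v5 = neg(-4) = 4
  v6 = if0(in8=4 -> else branch in8) = 4
  v7 = mul(4, 4) = 16
  v8 = max2(16, 4) = 16
  v10 = neg(-4) = 4
  v11 = if0(v7=16 -> else branch v10) = 4
  v13 = min2(4, 16) = 4
  v14 = sub(4, 4) = 0
  v15 = if0(in5=-4 -> else branch in8) = 4
  v17 = min2(0, 4) = 0
  v18 = add(0, 0) = 0
  v19 = max2(0, 4) = 4
  v20 = add(4, 0) = 4
  v21 = sub(4, 4) = 0
  v24 = absv(0) = 0

After the edit, cleaning proceeds:
  v15: a read changed (in5 -4->6) — executes, giving 4 — identical to its old value.
  v17: dirty, but its reads are unchanged (v14 unchanged, v15 unchanged); cached 0 stands.
  v18: dirty, but its reads are unchanged (v17 unchanged, v17 unchanged); cached 0 stands.
  v19: dirty, but its reads are unchanged (v17 unchanged, v13 unchanged); cached 4 stands.
  v20: dirty, but its reads are unchanged (v19 unchanged, v18 unchanged); cached 4 stands.
  v21: dirty, but its reads are unchanged (v19 unchanged, v20 unchanged); cached 0 stands.
  v24: dirty, but its reads are unchanged (v21 unchanged); cached 0 stands.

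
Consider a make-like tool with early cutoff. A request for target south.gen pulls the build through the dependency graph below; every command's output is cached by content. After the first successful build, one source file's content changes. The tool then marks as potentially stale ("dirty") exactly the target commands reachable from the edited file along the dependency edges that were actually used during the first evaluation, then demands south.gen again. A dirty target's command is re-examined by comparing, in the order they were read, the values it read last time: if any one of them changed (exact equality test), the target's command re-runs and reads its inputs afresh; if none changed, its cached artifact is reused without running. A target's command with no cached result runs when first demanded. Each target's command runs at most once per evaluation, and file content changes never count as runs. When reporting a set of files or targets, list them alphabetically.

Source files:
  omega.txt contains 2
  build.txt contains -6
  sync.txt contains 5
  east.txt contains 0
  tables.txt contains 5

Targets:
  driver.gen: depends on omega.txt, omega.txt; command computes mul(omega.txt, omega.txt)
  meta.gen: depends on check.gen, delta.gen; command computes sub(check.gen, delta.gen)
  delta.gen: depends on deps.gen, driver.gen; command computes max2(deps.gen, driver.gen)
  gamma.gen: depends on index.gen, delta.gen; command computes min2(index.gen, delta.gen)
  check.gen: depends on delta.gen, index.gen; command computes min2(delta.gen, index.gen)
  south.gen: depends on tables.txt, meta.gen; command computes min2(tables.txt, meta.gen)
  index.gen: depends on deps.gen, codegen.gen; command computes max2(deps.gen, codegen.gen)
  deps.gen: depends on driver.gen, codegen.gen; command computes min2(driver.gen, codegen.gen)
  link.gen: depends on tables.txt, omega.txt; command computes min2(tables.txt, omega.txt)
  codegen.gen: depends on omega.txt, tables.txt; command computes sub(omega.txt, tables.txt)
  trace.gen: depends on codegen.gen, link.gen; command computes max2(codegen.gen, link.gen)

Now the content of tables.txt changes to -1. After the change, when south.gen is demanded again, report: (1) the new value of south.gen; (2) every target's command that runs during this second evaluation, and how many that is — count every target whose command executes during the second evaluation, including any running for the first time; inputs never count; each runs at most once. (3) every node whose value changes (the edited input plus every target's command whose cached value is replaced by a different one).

First demand of the output computes:
  codegen.gen = sub(2, 5) = -3
  driver.gen = mul(2, 2) = 4
  deps.gen = min2(4, -3) = -3
  delta.gen = max2(-3, 4) = 4
  index.gen = max2(-3, -3) = -3
  check.gen = min2(4, -3) = -3
  meta.gen = sub(-3, 4) = -7
  south.gen = min2(5, -7) = -7

After the edit, cleaning proceeds:
  codegen.gen: a read changed (tables.txt 5->-1) — executes, giving 3.
  deps.gen: a read changed (codegen.gen -3->3) — executes, giving 3.
  delta.gen: a read changed (deps.gen -3->3) — executes, giving 4 — identical to its old value.
  index.gen: a read changed (deps.gen -3->3; codegen.gen -3->3) — executes, giving 3.
  check.gen: a read changed (index.gen -3->3) — executes, giving 3.
  meta.gen: a read changed (check.gen -3->3) — executes, giving -1.
  south.gen: a read changed (tables.txt 5->-1; meta.gen -7->-1) — executes, giving -1.

Demanding south.gen again yields -1.
7 target commands run: check.gen, codegen.gen, delta.gen, deps.gen, index.gen, meta.gen, south.gen.
The nodes whose values change: check.gen, codegen.gen, deps.gen, index.gen, meta.gen, south.gen, tables.txt.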